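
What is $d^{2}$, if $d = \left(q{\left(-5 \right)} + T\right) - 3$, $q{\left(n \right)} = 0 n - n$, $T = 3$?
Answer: $25$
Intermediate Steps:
$q{\left(n \right)} = - n$ ($q{\left(n \right)} = 0 - n = - n$)
$d = 5$ ($d = \left(\left(-1\right) \left(-5\right) + 3\right) - 3 = \left(5 + 3\right) - 3 = 8 - 3 = 5$)
$d^{2} = 5^{2} = 25$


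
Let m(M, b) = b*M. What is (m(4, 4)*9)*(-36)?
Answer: -5184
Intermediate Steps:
m(M, b) = M*b
(m(4, 4)*9)*(-36) = ((4*4)*9)*(-36) = (16*9)*(-36) = 144*(-36) = -5184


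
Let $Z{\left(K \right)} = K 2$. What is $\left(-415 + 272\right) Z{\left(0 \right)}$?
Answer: $0$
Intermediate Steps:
$Z{\left(K \right)} = 2 K$
$\left(-415 + 272\right) Z{\left(0 \right)} = \left(-415 + 272\right) 2 \cdot 0 = \left(-143\right) 0 = 0$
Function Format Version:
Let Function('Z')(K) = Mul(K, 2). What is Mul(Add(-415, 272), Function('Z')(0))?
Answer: 0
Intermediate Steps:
Function('Z')(K) = Mul(2, K)
Mul(Add(-415, 272), Function('Z')(0)) = Mul(Add(-415, 272), Mul(2, 0)) = Mul(-143, 0) = 0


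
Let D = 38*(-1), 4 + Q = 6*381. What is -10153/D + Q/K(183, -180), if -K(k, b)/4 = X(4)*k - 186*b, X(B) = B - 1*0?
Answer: 347332757/1300056 ≈ 267.17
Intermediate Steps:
X(B) = B (X(B) = B + 0 = B)
Q = 2282 (Q = -4 + 6*381 = -4 + 2286 = 2282)
D = -38
K(k, b) = -16*k + 744*b (K(k, b) = -4*(4*k - 186*b) = -4*(-186*b + 4*k) = -16*k + 744*b)
-10153/D + Q/K(183, -180) = -10153/(-38) + 2282/(-16*183 + 744*(-180)) = -10153*(-1/38) + 2282/(-2928 - 133920) = 10153/38 + 2282/(-136848) = 10153/38 + 2282*(-1/136848) = 10153/38 - 1141/68424 = 347332757/1300056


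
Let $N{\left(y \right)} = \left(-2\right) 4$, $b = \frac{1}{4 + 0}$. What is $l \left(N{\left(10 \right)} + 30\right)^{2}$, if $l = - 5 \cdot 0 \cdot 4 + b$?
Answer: $121$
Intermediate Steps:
$b = \frac{1}{4} \approx 0.25$
$N{\left(y \right)} = -8$
$l = \frac{1}{4}$ ($l = - 5 \cdot 0 \cdot 4 + \frac{1}{4} = \left(-5\right) 0 + \frac{1}{4} = 0 + \frac{1}{4} = \frac{1}{4} \approx 0.25$)
$l \left(N{\left(10 \right)} + 30\right)^{2} = \frac{\left(-8 + 30\right)^{2}}{4} = \frac{22^{2}}{4} = \frac{1}{4} \cdot 484 = 121$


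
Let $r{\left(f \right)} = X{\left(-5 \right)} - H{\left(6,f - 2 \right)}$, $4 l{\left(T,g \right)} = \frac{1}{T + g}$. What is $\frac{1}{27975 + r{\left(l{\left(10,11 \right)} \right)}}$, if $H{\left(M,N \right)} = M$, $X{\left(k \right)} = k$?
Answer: $\frac{1}{27964} \approx 3.576 \cdot 10^{-5}$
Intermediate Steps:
$l{\left(T,g \right)} = \frac{1}{4 \left(T + g\right)}$
$r{\left(f \right)} = -11$ ($r{\left(f \right)} = -5 - 6 = -11$)
$\frac{1}{27975 + r{\left(l{\left(10,11 \right)} \right)}} = \frac{1}{27975 - 11} = \frac{1}{27964}$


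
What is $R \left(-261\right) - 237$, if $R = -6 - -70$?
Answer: $-16941$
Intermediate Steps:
$R = 64$ ($R = -6 + 70 = 64$)
$R \left(-261\right) - 237 = 64 \left(-261\right) - 237 = -16704 - 237 = -16941$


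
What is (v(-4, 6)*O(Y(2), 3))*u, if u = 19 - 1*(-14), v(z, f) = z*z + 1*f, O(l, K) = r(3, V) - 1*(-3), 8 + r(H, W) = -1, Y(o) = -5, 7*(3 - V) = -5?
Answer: -4356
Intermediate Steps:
V = 26/7 (V = 3 - ⅐*(-5) = 3 + 5/7 = 26/7 ≈ 3.7143)
r(H, W) = -9 (r(H, W) = -8 - 1 = -9)
O(l, K) = -6 (O(l, K) = -9 - 1*(-3) = -9 + 3 = -6)
v(z, f) = f + z² (v(z, f) = z² + f = f + z²)
u = 33 (u = 19 + 14 = 33)
(v(-4, 6)*O(Y(2), 3))*u = ((6 + (-4)²)*(-6))*33 = ((6 + 16)*(-6))*33 = (22*(-6))*33 = -132*33 = -4356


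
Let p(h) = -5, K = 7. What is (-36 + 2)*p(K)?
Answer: 170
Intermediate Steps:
(-36 + 2)*p(K) = (-36 + 2)*(-5) = -34*(-5) = 170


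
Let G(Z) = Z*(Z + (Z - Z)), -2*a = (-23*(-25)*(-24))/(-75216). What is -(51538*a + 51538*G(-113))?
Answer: -2062435237573/3134 ≈ -6.5808e+8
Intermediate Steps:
a = -575/6268 (a = --23*(-25)*(-24)/(2*(-75216)) = -575*(-24)*(-1)/(2*75216) = -(-6900)*(-1)/75216 = -1/2*575/3134 = -575/6268 ≈ -0.091736)
G(Z) = Z**2 (G(Z) = Z*(Z + 0) = Z*Z = Z**2)
-(51538*a + 51538*G(-113)) = -51538/(1/(-575/6268 + (-113)**2)) = -51538/(1/(-575/6268 + 12769)) = -51538/(1/(80035517/6268)) = -51538/6268/80035517 = -51538*80035517/6268 = -2062435237573/3134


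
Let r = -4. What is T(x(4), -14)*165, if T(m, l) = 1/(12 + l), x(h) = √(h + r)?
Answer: -165/2 ≈ -82.500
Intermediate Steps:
x(h) = √(-4 + h) (x(h) = √(h - 4) = √(-4 + h))
T(x(4), -14)*165 = 165/(12 - 14) = 165/(-2) = -½*165 = -165/2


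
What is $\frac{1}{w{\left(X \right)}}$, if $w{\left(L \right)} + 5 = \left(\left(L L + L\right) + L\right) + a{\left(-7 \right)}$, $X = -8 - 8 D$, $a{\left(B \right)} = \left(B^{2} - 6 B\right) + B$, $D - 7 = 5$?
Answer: $\frac{1}{10687} \approx 9.3572 \cdot 10^{-5}$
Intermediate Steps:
$D = 12$ ($D = 7 + 5 = 12$)
$a{\left(B \right)} = B^{2} - 5 B$
$X = -104$ ($X = -8 - 96 = -104$)
$w{\left(L \right)} = 79 + L^{2} + 2 L$ ($w{\left(L \right)} = -5 - \left(- 2 L + 7 \left(-5 - 7\right) - L L\right) = -5 - \left(-84 - L^{2} - 2 L\right) = -5 + \left(\left(\left(L + L^{2}\right) + L\right) + 84\right) = -5 + \left(\left(L^{2} + 2 L\right) + 84\right) = -5 + \left(84 + L^{2} + 2 L\right) = 79 + L^{2} + 2 L$)
$\frac{1}{w{\left(X \right)}} = \frac{1}{79 + \left(-104\right)^{2} + 2 \left(-104\right)} = \frac{1}{79 + 10816 - 208} = \frac{1}{10687}$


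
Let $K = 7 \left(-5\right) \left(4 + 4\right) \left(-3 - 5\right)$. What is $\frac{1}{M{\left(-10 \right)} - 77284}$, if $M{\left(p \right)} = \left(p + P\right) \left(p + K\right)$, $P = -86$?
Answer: $- \frac{1}{291364} \approx -3.4321 \cdot 10^{-6}$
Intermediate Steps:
$K = 2240$ ($K = - 35 \cdot 8 \left(-8\right) = \left(-35\right) \left(-64\right) = 2240$)
$M{\left(p \right)} = \left(-86 + p\right) \left(2240 + p\right)$ ($M{\left(p \right)} = \left(p - 86\right) \left(p + 2240\right) = \left(-86 + p\right) \left(2240 + p\right)$)
$\frac{1}{M{\left(-10 \right)} - 77284} = \frac{1}{\left(-192640 + \left(-10\right)^{2} + 2154 \left(-10\right)\right) - 77284} = \frac{1}{\left(-192640 + 100 - 21540\right) - 77284} = \frac{1}{-214080 - 77284} = \frac{1}{-291364} = - \frac{1}{291364}$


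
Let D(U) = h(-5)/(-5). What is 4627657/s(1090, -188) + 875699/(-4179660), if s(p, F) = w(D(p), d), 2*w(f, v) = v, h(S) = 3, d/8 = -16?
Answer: -4835522225339/66874560 ≈ -72307.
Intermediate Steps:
d = -128 (d = 8*(-16) = -128)
D(U) = -3/5 (D(U) = 3/(-5) = 3*(-1/5) = -3/5)
w(f, v) = v/2
s(p, F) = -64 (s(p, F) = (1/2)*(-128) = -64)
4627657/s(1090, -188) + 875699/(-4179660) = 4627657/(-64) + 875699/(-4179660) = 4627657*(-1/64) + 875699*(-1/4179660) = -4627657/64 - 875699/4179660 = -4835522225339/66874560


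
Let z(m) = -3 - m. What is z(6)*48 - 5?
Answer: -437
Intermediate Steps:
z(6)*48 - 5 = (-3 - 1*6)*48 - 5 = (-3 - 6)*48 - 5 = -9*48 - 5 = -432 - 5 = -437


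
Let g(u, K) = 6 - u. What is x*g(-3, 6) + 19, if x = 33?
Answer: 316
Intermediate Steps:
x*g(-3, 6) + 19 = 33*(6 - 1*(-3)) + 19 = 33*(6 + 3) + 19 = 33*9 + 19 = 297 + 19 = 316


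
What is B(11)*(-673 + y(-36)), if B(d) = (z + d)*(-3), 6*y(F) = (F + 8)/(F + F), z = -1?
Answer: 363385/18 ≈ 20188.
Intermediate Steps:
y(F) = (8 + F)/(12*F) (y(F) = ((F + 8)/(F + F))/6 = ((8 + F)/((2*F)))/6 = ((8 + F)*(1/(2*F)))/6 = ((8 + F)/(2*F))/6 = (8 + F)/(12*F))
B(d) = 3 - 3*d (B(d) = (-1 + d)*(-3) = 3 - 3*d)
B(11)*(-673 + y(-36)) = (3 - 3*11)*(-673 + (1/12)*(8 - 36)/(-36)) = (3 - 33)*(-673 + (1/12)*(-1/36)*(-28)) = -30*(-673 + 7/108) = -30*(-72677/108) = 363385/18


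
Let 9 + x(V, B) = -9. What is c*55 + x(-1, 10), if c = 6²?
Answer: 1962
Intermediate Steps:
x(V, B) = -18 (x(V, B) = -9 - 9 = -18)
c = 36
c*55 + x(-1, 10) = 36*55 - 18 = 1980 - 18 = 1962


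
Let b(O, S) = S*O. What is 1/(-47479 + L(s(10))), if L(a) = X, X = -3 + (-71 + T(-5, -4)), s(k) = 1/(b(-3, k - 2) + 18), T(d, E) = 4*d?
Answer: -1/47573 ≈ -2.1020e-5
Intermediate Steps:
b(O, S) = O*S
s(k) = 1/(24 - 3*k) (s(k) = 1/(-3*(k - 2) + 18) = 1/(-3*(-2 + k) + 18) = 1/((6 - 3*k) + 18) = 1/(24 - 3*k))
X = -94 (X = -3 + (-71 + 4*(-5)) = -3 + (-71 - 20) = -3 - 91 = -94)
L(a) = -94
1/(-47479 + L(s(10))) = 1/(-47479 - 94) = 1/(-47573) = -1/47573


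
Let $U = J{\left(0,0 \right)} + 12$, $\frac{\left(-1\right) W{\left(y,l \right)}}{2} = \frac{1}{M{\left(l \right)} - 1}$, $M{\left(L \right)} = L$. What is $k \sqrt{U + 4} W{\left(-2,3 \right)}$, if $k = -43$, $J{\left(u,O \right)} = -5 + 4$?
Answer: $43 \sqrt{15} \approx 166.54$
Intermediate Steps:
$J{\left(u,O \right)} = -1$
$W{\left(y,l \right)} = - \frac{2}{-1 + l}$ ($W{\left(y,l \right)} = - \frac{2}{l - 1} = - \frac{2}{-1 + l}$)
$U = 11$ ($U = -1 + 12 = 11$)
$k \sqrt{U + 4} W{\left(-2,3 \right)} = - 43 \sqrt{11 + 4} \left(- \frac{2}{-1 + 3}\right) = - 43 \sqrt{15} \left(- \frac{2}{2}\right) = - 43 \sqrt{15} \left(\left(-2\right) \frac{1}{2}\right) = - 43 \sqrt{15} \left(-1\right) = 43 \sqrt{15}$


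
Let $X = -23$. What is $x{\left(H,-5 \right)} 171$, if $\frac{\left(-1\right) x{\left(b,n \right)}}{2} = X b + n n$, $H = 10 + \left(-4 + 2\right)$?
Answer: $54378$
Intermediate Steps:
$H = 8$ ($H = 10 - 2 = 8$)
$x{\left(b,n \right)} = - 2 n^{2} + 46 b$ ($x{\left(b,n \right)} = - 2 \left(- 23 b + n n\right) = - 2 \left(- 23 b + n^{2}\right) = - 2 \left(n^{2} - 23 b\right) = - 2 n^{2} + 46 b$)
$x{\left(H,-5 \right)} 171 = \left(- 2 \left(-5\right)^{2} + 46 \cdot 8\right) 171 = \left(\left(-2\right) 25 + 368\right) 171 = \left(-50 + 368\right) 171 = 318 \cdot 171 = 54378$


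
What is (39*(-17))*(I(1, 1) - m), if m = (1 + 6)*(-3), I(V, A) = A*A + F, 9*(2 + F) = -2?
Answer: -39338/3 ≈ -13113.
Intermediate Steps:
F = -20/9 (F = -2 + (1/9)*(-2) = -2 - 2/9 = -20/9 ≈ -2.2222)
I(V, A) = -20/9 + A**2 (I(V, A) = A*A - 20/9 = A**2 - 20/9 = -20/9 + A**2)
m = -21 (m = 7*(-3) = -21)
(39*(-17))*(I(1, 1) - m) = (39*(-17))*((-20/9 + 1**2) - 1*(-21)) = -663*((-20/9 + 1) + 21) = -663*(-11/9 + 21) = -663*178/9 = -39338/3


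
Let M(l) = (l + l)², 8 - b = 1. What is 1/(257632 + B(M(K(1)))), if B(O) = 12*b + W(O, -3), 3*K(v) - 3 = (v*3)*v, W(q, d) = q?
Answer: 1/257732 ≈ 3.8800e-6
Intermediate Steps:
b = 7 (b = 8 - 1*1 = 8 - 1 = 7)
K(v) = 1 + v² (K(v) = 1 + ((v*3)*v)/3 = 1 + ((3*v)*v)/3 = 1 + (3*v²)/3 = 1 + v²)
M(l) = 4*l² (M(l) = (2*l)² = 4*l²)
B(O) = 84 + O (B(O) = 12*7 + O = 84 + O)
1/(257632 + B(M(K(1)))) = 1/(257632 + (84 + 4*(1 + 1²)²)) = 1/(257632 + (84 + 4*(1 + 1)²)) = 1/(257632 + (84 + 4*2²)) = 1/(257632 + (84 + 4*4)) = 1/(257632 + (84 + 16)) = 1/(257632 + 100) = 1/257732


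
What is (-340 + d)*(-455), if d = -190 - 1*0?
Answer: 241150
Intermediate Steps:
d = -190 (d = -190 + 0 = -190)
(-340 + d)*(-455) = (-340 - 190)*(-455) = -530*(-455) = 241150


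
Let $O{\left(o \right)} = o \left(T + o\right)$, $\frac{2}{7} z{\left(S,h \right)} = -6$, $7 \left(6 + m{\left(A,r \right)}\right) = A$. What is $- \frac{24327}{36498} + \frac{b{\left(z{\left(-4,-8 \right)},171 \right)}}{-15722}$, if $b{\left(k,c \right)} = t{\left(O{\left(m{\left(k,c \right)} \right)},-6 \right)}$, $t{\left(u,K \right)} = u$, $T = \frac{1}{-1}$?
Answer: $- \frac{9184617}{13662418} \approx -0.67225$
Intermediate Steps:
$m{\left(A,r \right)} = -6 + \frac{A}{7}$
$T = -1$
$z{\left(S,h \right)} = -21$ ($z{\left(S,h \right)} = \frac{7}{2} \left(-6\right) = -21$)
$O{\left(o \right)} = o \left(-1 + o\right)$
$b{\left(k,c \right)} = \left(-7 + \frac{k}{7}\right) \left(-6 + \frac{k}{7}\right)$ ($b{\left(k,c \right)} = \left(-6 + \frac{k}{7}\right) \left(-1 + \left(-6 + \frac{k}{7}\right)\right) = \left(-6 + \frac{k}{7}\right) \left(-7 + \frac{k}{7}\right) = \left(-7 + \frac{k}{7}\right) \left(-6 + \frac{k}{7}\right)$)
$- \frac{24327}{36498} + \frac{b{\left(z{\left(-4,-8 \right)},171 \right)}}{-15722} = - \frac{24327}{36498} + \frac{\frac{1}{49} \left(-49 - 21\right) \left(-42 - 21\right)}{-15722} = \left(-24327\right) \frac{1}{36498} + \frac{1}{49} \left(-70\right) \left(-63\right) \left(- \frac{1}{15722}\right) = - \frac{8109}{12166} + 90 \left(- \frac{1}{15722}\right) = - \frac{8109}{12166} - \frac{45}{7861} = - \frac{9184617}{13662418}$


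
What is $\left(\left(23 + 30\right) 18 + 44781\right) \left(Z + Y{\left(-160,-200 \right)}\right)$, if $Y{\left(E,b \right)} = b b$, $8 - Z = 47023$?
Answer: $-320831025$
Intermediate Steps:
$Z = -47015$ ($Z = 8 - 47023 = -47015$)
$Y{\left(E,b \right)} = b^{2}$
$\left(\left(23 + 30\right) 18 + 44781\right) \left(Z + Y{\left(-160,-200 \right)}\right) = \left(\left(23 + 30\right) 18 + 44781\right) \left(-47015 + \left(-200\right)^{2}\right) = \left(53 \cdot 18 + 44781\right) \left(-47015 + 40000\right) = \left(954 + 44781\right) \left(-7015\right) = 45735 \left(-7015\right) = -320831025$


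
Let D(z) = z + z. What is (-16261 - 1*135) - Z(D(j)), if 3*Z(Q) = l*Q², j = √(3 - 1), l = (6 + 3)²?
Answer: -16612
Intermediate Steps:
l = 81 (l = 9² = 81)
j = √2 ≈ 1.4142
D(z) = 2*z
Z(Q) = 27*Q² (Z(Q) = (81*Q²)/3 = 27*Q²)
(-16261 - 1*135) - Z(D(j)) = (-16261 - 1*135) - 27*(2*√2)² = (-16261 - 135) - 27*8 = -16396 - 1*216 = -16396 - 216 = -16612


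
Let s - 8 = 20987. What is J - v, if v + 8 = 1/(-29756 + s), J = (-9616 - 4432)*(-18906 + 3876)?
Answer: 1849810225929/8761 ≈ 2.1114e+8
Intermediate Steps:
s = 20995 (s = 8 + 20987 = 20995)
J = 211141440 (J = -14048*(-15030) = 211141440)
v = -70089/8761 (v = -8 + 1/(-29756 + 20995) = -8 + 1/(-8761) = -8 - 1/8761 = -70089/8761 ≈ -8.0001)
J - v = 211141440 - 1*(-70089/8761) = 211141440 + 70089/8761 = 1849810225929/8761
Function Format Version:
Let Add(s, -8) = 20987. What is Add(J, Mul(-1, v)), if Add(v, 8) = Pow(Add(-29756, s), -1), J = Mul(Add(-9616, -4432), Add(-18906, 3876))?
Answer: Rational(1849810225929, 8761) ≈ 2.1114e+8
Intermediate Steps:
s = 20995 (s = Add(8, 20987) = 20995)
J = 211141440 (J = Mul(-14048, -15030) = 211141440)
v = Rational(-70089, 8761) (v = Add(-8, Pow(Add(-29756, 20995), -1)) = Add(-8, Pow(-8761, -1)) = Add(-8, Rational(-1, 8761)) = Rational(-70089, 8761) ≈ -8.0001)
Add(J, Mul(-1, v)) = Add(211141440, Mul(-1, Rational(-70089, 8761))) = Add(211141440, Rational(70089, 8761)) = Rational(1849810225929, 8761)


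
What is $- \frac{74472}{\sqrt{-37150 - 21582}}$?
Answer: $\frac{37236 i \sqrt{14683}}{14683} \approx 307.29 i$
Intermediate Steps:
$- \frac{74472}{\sqrt{-37150 - 21582}} = - \frac{74472}{\sqrt{-58732}} = - \frac{74472}{2 i \sqrt{14683}} = - 74472 \left(- \frac{i \sqrt{14683}}{29366}\right) = \frac{37236 i \sqrt{14683}}{14683}$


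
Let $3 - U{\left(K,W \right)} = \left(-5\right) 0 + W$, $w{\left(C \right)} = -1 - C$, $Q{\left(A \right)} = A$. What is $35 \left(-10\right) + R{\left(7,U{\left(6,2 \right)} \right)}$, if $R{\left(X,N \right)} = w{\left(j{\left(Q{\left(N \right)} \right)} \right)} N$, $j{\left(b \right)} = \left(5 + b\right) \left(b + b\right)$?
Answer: $-363$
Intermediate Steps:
$j{\left(b \right)} = 2 b \left(5 + b\right)$ ($j{\left(b \right)} = \left(5 + b\right) 2 b = 2 b \left(5 + b\right)$)
$U{\left(K,W \right)} = 3 - W$ ($U{\left(K,W \right)} = 3 - \left(\left(-5\right) 0 + W\right) = 3 - \left(0 + W\right) = 3 - W$)
$R{\left(X,N \right)} = N \left(-1 - 2 N \left(5 + N\right)\right)$ ($R{\left(X,N \right)} = \left(-1 - 2 N \left(5 + N\right)\right) N = N \left(-1 - 2 N \left(5 + N\right)\right)$)
$35 \left(-10\right) + R{\left(7,U{\left(6,2 \right)} \right)} = 35 \left(-10\right) - \left(3 - 2\right) \left(1 + 2 \left(3 - 2\right) \left(5 + \left(3 - 2\right)\right)\right) = -350 - \left(3 - 2\right) \left(1 + 2 \left(3 - 2\right) \left(5 + \left(3 - 2\right)\right)\right) = -350 - 1 \left(1 + 2 \cdot 1 \left(5 + 1\right)\right) = -350 - 1 \left(1 + 2 \cdot 1 \cdot 6\right) = -350 - 1 \left(1 + 12\right) = -350 - 1 \cdot 13 = -350 - 13 = -363$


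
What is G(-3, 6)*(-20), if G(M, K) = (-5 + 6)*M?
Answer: 60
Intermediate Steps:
G(M, K) = M (G(M, K) = 1*M = M)
G(-3, 6)*(-20) = -3*(-20) = 60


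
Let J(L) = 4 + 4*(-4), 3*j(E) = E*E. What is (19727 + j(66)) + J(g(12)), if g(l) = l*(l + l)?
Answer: 21167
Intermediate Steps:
g(l) = 2*l² (g(l) = l*(2*l) = 2*l²)
j(E) = E²/3 (j(E) = (E*E)/3 = E²/3)
J(L) = -12 (J(L) = 4 - 16 = -12)
(19727 + j(66)) + J(g(12)) = (19727 + (⅓)*66²) - 12 = (19727 + (⅓)*4356) - 12 = (19727 + 1452) - 12 = 21179 - 12 = 21167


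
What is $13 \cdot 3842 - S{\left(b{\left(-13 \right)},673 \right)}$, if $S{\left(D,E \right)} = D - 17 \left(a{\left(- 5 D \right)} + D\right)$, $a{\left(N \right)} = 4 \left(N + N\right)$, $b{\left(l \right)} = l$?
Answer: $58578$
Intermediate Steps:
$a{\left(N \right)} = 8 N$ ($a{\left(N \right)} = 4 \cdot 2 N = 8 N$)
$S{\left(D,E \right)} = 664 D$ ($S{\left(D,E \right)} = D - 17 \left(8 \left(- 5 D\right) + D\right) = D - 17 \left(- 40 D + D\right) = D - 17 \left(- 39 D\right) = D - - 663 D = D + 663 D = 664 D$)
$13 \cdot 3842 - S{\left(b{\left(-13 \right)},673 \right)} = 13 \cdot 3842 - 664 \left(-13\right) = 49946 - -8632 = 49946 + 8632 = 58578$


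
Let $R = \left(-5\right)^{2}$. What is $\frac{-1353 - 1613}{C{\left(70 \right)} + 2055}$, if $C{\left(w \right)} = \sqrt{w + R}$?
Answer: $- \frac{609513}{422293} + \frac{1483 \sqrt{95}}{2111465} \approx -1.4365$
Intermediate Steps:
$R = 25$
$C{\left(w \right)} = \sqrt{25 + w}$ ($C{\left(w \right)} = \sqrt{w + 25} = \sqrt{25 + w}$)
$\frac{-1353 - 1613}{C{\left(70 \right)} + 2055} = \frac{-1353 - 1613}{\sqrt{25 + 70} + 2055} = - \frac{2966}{\sqrt{95} + 2055} = - \frac{2966}{2055 + \sqrt{95}}$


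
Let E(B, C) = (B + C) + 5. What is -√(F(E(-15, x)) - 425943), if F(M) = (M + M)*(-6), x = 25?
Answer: -3*I*√47347 ≈ -652.78*I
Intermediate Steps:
E(B, C) = 5 + B + C
F(M) = -12*M (F(M) = (2*M)*(-6) = -12*M)
-√(F(E(-15, x)) - 425943) = -√(-12*(5 - 15 + 25) - 425943) = -√(-12*15 - 425943) = -√(-180 - 425943) = -√(-426123) = -3*I*√47347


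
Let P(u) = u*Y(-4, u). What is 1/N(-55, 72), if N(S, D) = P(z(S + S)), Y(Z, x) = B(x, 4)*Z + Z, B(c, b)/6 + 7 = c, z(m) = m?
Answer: -1/308440 ≈ -3.2421e-6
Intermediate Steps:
B(c, b) = -42 + 6*c
Y(Z, x) = Z + Z*(-42 + 6*x) (Y(Z, x) = (-42 + 6*x)*Z + Z = Z*(-42 + 6*x) + Z = Z + Z*(-42 + 6*x))
P(u) = u*(164 - 24*u) (P(u) = u*(-4*(-41 + 6*u)) = u*(164 - 24*u))
N(S, D) = 8*S*(41 - 12*S) (N(S, D) = 4*(S + S)*(41 - 6*(S + S)) = 4*(2*S)*(41 - 12*S) = 8*S*(41 - 12*S))
1/N(-55, 72) = 1/(8*(-55)*(41 - 12*(-55))) = 1/(8*(-55)*(41 + 660)) = 1/(8*(-55)*701) = 1/(-308440) = -1/308440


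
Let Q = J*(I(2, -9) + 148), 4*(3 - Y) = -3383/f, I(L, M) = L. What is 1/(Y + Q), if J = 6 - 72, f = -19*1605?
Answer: -121980/1207239443 ≈ -0.00010104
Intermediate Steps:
f = -30495
Y = 362557/121980 (Y = 3 - (-3383)/(4*(-30495)) = 3 - (-3383)*(-1)/(4*30495) = 3 - ¼*3383/30495 = 3 - 3383/121980 = 362557/121980 ≈ 2.9723)
J = -66
Q = -9900 (Q = -66*(2 + 148) = -66*150 = -9900)
1/(Y + Q) = 1/(362557/121980 - 9900) = 1/(-1207239443/121980) = -121980/1207239443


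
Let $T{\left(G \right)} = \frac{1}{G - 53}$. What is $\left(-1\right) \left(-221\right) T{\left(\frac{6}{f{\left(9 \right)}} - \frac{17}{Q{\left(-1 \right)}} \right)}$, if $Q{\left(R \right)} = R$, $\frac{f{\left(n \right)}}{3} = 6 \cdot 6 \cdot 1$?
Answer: $- \frac{3978}{647} \approx -6.1484$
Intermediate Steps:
$f{\left(n \right)} = 108$ ($f{\left(n \right)} = 3 \cdot 6 \cdot 6 \cdot 1 = 3 \cdot 36 \cdot 1 = 3 \cdot 36 = 108$)
$T{\left(G \right)} = \frac{1}{-53 + G}$
$\left(-1\right) \left(-221\right) T{\left(\frac{6}{f{\left(9 \right)}} - \frac{17}{Q{\left(-1 \right)}} \right)} = \frac{\left(-1\right) \left(-221\right)}{-53 + \left(\frac{6}{108} - \frac{17}{-1}\right)} = \frac{221}{-53 + \left(6 \cdot \frac{1}{108} - -17\right)} = \frac{221}{-53 + \left(\frac{1}{18} + 17\right)} = \frac{221}{-53 + \frac{307}{18}} = \frac{221}{- \frac{647}{18}} = 221 \left(- \frac{18}{647}\right) = - \frac{3978}{647}$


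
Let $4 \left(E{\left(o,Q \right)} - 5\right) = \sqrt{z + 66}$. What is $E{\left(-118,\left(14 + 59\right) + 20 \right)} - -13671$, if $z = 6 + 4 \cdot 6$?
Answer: $13676 + \sqrt{6} \approx 13678.0$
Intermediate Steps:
$z = 30$ ($z = 6 + 24 = 30$)
$E{\left(o,Q \right)} = 5 + \sqrt{6}$ ($E{\left(o,Q \right)} = 5 + \frac{\sqrt{30 + 66}}{4} = 5 + \frac{\sqrt{96}}{4} = 5 + \frac{4 \sqrt{6}}{4} = 5 + \sqrt{6}$)
$E{\left(-118,\left(14 + 59\right) + 20 \right)} - -13671 = \left(5 + \sqrt{6}\right) - -13671 = \left(5 + \sqrt{6}\right) + 13671 = 13676 + \sqrt{6}$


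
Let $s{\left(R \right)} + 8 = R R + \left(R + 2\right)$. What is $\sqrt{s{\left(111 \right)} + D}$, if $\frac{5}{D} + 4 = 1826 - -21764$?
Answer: $\frac{\sqrt{6912576412626}}{23586} \approx 111.47$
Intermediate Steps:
$s{\left(R \right)} = -6 + R + R^{2}$ ($s{\left(R \right)} = -8 + \left(R R + \left(R + 2\right)\right) = -8 + \left(R^{2} + \left(2 + R\right)\right) = -8 + \left(2 + R + R^{2}\right) = -6 + R + R^{2}$)
$D = \frac{5}{23586}$ ($D = \frac{5}{-4 + \left(1826 - -21764\right)} = \frac{5}{-4 + \left(1826 + 21764\right)} = \frac{5}{-4 + 23590} = \frac{5}{23586} \approx 0.00021199$)
$\sqrt{s{\left(111 \right)} + D} = \sqrt{\left(-6 + 111 + 111^{2}\right) + \frac{5}{23586}} = \sqrt{\left(-6 + 111 + 12321\right) + \frac{5}{23586}} = \sqrt{12426 + \frac{5}{23586}} = \sqrt{\frac{293079641}{23586}} = \frac{\sqrt{6912576412626}}{23586}$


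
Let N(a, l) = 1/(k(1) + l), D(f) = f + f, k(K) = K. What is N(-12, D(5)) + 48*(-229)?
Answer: -120911/11 ≈ -10992.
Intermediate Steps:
D(f) = 2*f
N(a, l) = 1/(1 + l)
N(-12, D(5)) + 48*(-229) = 1/(1 + 2*5) + 48*(-229) = 1/(1 + 10) - 10992 = 1/11 - 10992 = -120911/11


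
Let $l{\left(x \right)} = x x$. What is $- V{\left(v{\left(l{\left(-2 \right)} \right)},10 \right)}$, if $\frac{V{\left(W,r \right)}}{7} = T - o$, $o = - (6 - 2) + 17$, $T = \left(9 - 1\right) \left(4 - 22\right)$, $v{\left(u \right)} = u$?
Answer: $1099$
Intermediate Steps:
$l{\left(x \right)} = x^{2}$
$T = -144$ ($T = 8 \left(-18\right) = -144$)
$o = 13$ ($o = \left(-1\right) 4 + 17 = -4 + 17 = 13$)
$V{\left(W,r \right)} = -1099$ ($V{\left(W,r \right)} = 7 \left(-144 - 13\right) = 7 \left(-157\right) = -1099$)
$- V{\left(v{\left(l{\left(-2 \right)} \right)},10 \right)} = \left(-1\right) \left(-1099\right) = 1099$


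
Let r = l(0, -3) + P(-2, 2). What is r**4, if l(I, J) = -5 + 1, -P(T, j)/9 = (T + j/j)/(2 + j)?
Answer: 2401/256 ≈ 9.3789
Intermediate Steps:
P(T, j) = -9*(1 + T)/(2 + j) (P(T, j) = -9*(T + j/j)/(2 + j) = -9*(T + 1)/(2 + j) = -9*(1 + T)/(2 + j))
l(I, J) = -4
r = -7/4 (r = -4 + 9*(-1 - 1*(-2))/(2 + 2) = -4 + 9*(-1 + 2)/4 = -4 + 9*(1/4)*1 = -4 + 9/4 = -7/4 ≈ -1.7500)
r**4 = (-7/4)**4 = 2401/256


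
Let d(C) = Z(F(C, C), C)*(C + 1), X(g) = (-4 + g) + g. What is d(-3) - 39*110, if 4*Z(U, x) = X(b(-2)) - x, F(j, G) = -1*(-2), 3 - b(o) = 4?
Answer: -8577/2 ≈ -4288.5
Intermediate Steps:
b(o) = -1 (b(o) = 3 - 1*4 = 3 - 4 = -1)
X(g) = -4 + 2*g
F(j, G) = 2
Z(U, x) = -3/2 - x/4 (Z(U, x) = ((-4 + 2*(-1)) - x)/4 = ((-4 - 2) - x)/4 = (-6 - x)/4 = -3/2 - x/4)
d(C) = (1 + C)*(-3/2 - C/4) (d(C) = (-3/2 - C/4)*(C + 1) = (-3/2 - C/4)*(1 + C) = (1 + C)*(-3/2 - C/4))
d(-3) - 39*110 = -(1 - 3)*(6 - 3)/4 - 39*110 = -¼*(-2)*3 - 4290 = 3/2 - 4290 = -8577/2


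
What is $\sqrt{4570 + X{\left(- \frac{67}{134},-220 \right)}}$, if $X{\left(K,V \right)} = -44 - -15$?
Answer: $\sqrt{4541} \approx 67.387$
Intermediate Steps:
$X{\left(K,V \right)} = -29$ ($X{\left(K,V \right)} = -44 + 15 = -29$)
$\sqrt{4570 + X{\left(- \frac{67}{134},-220 \right)}} = \sqrt{4570 - 29} = \sqrt{4541}$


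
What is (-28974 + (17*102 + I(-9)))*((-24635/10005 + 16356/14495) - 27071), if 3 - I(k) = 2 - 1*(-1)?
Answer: 1425958380739664/1933633 ≈ 7.3745e+8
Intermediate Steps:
I(k) = 0 (I(k) = 3 - (2 - 1*(-1)) = 3 - (2 + 1) = 3 - 1*3 = 3 - 3 = 0)
(-28974 + (17*102 + I(-9)))*((-24635/10005 + 16356/14495) - 27071) = (-28974 + (17*102 + 0))*((-24635/10005 + 16356/14495) - 27071) = (-28974 + (1734 + 0))*((-24635*1/10005 + 16356*(1/14495)) - 27071) = (-28974 + 1734)*((-4927/2001 + 16356/14495) - 27071) = -27240*(-38688509/29004495 - 27071) = -27240*(-785219372654/29004495) = 1425958380739664/1933633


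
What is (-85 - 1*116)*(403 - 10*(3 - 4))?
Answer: -83013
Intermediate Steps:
(-85 - 1*116)*(403 - 10*(3 - 4)) = (-85 - 116)*(403 - 10*(-1)) = -201*(403 - 2*(-5)) = -201*(403 + 10) = -201*413 = -83013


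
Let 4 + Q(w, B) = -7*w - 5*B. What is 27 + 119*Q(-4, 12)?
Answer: -4257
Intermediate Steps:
Q(w, B) = -4 - 7*w - 5*B (Q(w, B) = -4 + (-7*w - 5*B) = -4 - 7*w - 5*B)
27 + 119*Q(-4, 12) = 27 + 119*(-4 - 7*(-4) - 5*12) = 27 + 119*(-4 + 28 - 60) = 27 + 119*(-36) = 27 - 4284 = -4257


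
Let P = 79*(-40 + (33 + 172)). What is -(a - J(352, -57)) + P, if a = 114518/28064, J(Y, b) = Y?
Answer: 187789125/14032 ≈ 13383.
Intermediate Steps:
a = 57259/14032 (a = 114518*(1/28064) = 57259/14032 ≈ 4.0806)
P = 13035 (P = 79*(-40 + 205) = 79*165 = 13035)
-(a - J(352, -57)) + P = -(57259/14032 - 1*352) + 13035 = -(57259/14032 - 352) + 13035 = -1*(-4882005/14032) + 13035 = 4882005/14032 + 13035 = 187789125/14032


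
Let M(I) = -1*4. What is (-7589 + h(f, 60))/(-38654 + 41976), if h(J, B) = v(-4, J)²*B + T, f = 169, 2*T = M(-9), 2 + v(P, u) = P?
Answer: -5431/3322 ≈ -1.6349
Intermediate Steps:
M(I) = -4
v(P, u) = -2 + P
T = -2 (T = (½)*(-4) = -2)
h(J, B) = -2 + 36*B (h(J, B) = (-2 - 4)²*B - 2 = (-6)²*B - 2 = 36*B - 2 = -2 + 36*B)
(-7589 + h(f, 60))/(-38654 + 41976) = (-7589 + (-2 + 36*60))/(-38654 + 41976) = (-7589 + (-2 + 2160))/3322 = (-7589 + 2158)*(1/3322) = -5431*1/3322 = -5431/3322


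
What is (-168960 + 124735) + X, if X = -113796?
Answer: -158021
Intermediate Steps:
(-168960 + 124735) + X = (-168960 + 124735) - 113796 = -44225 - 113796 = -158021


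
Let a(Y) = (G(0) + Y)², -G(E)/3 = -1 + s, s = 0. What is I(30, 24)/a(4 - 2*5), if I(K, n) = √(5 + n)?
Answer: √29/9 ≈ 0.59835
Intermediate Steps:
G(E) = 3 (G(E) = -3*(-1 + 0) = -3*(-1) = 3)
a(Y) = (3 + Y)²
I(30, 24)/a(4 - 2*5) = √(5 + 24)/((3 + (4 - 2*5))²) = √29/((3 + (4 - 10))²) = √29/((3 - 6)²) = √29/((-3)²) = √29/9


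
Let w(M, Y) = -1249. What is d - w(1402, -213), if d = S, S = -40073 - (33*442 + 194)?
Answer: -53604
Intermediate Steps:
S = -54853 (S = -40073 - (14586 + 194) = -40073 - 1*14780 = -40073 - 14780 = -54853)
d = -54853
d - w(1402, -213) = -54853 - 1*(-1249) = -54853 + 1249 = -53604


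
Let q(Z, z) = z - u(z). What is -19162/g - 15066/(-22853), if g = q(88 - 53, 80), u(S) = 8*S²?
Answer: 604041553/584122680 ≈ 1.0341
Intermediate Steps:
q(Z, z) = z - 8*z²
g = -51120 (g = 80*(1 - 8*80) = 80*(1 - 640) = 80*(-639) = -51120)
-19162/g - 15066/(-22853) = -19162/(-51120) - 15066/(-22853) = -19162*(-1/51120) - 15066*(-1/22853) = 9581/25560 + 15066/22853 = 604041553/584122680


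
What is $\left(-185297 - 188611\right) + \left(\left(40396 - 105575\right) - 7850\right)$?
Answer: $-446937$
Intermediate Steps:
$\left(-185297 - 188611\right) + \left(\left(40396 - 105575\right) - 7850\right) = -373908 - 73029 = -446937$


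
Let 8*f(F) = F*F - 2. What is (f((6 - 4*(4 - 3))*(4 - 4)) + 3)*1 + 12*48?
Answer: 2315/4 ≈ 578.75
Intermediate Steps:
f(F) = -1/4 + F**2/8 (f(F) = (F*F - 2)/8 = (F**2 - 2)/8 = (-2 + F**2)/8 = -1/4 + F**2/8)
(f((6 - 4*(4 - 3))*(4 - 4)) + 3)*1 + 12*48 = ((-1/4 + ((6 - 4*(4 - 3))*(4 - 4))**2/8) + 3)*1 + 12*48 = ((-1/4 + ((6 - 4*1)*0)**2/8) + 3)*1 + 576 = ((-1/4 + ((6 - 4)*0)**2/8) + 3)*1 + 576 = ((-1/4 + (2*0)**2/8) + 3)*1 + 576 = ((-1/4 + (1/8)*0**2) + 3)*1 + 576 = ((-1/4 + (1/8)*0) + 3)*1 + 576 = ((-1/4 + 0) + 3)*1 + 576 = (-1/4 + 3)*1 + 576 = (11/4)*1 + 576 = 11/4 + 576 = 2315/4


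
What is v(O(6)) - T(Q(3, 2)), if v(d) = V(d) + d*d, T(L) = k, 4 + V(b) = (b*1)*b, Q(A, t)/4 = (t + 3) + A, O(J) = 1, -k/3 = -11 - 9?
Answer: -62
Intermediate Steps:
k = 60 (k = -3*(-11 - 9) = -3*(-20) = 60)
Q(A, t) = 12 + 4*A + 4*t (Q(A, t) = 4*((t + 3) + A) = 4*((3 + t) + A) = 4*(3 + A + t) = 12 + 4*A + 4*t)
V(b) = -4 + b**2 (V(b) = -4 + (b*1)*b = -4 + b*b = -4 + b**2)
T(L) = 60
v(d) = -4 + 2*d**2 (v(d) = (-4 + d**2) + d*d = (-4 + d**2) + d**2 = -4 + 2*d**2)
v(O(6)) - T(Q(3, 2)) = (-4 + 2*1**2) - 1*60 = (-4 + 2*1) - 60 = (-4 + 2) - 60 = -2 - 60 = -62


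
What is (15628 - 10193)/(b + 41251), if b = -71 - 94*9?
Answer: 5435/40334 ≈ 0.13475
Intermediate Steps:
b = -917 (b = -71 - 846 = -917)
(15628 - 10193)/(b + 41251) = (15628 - 10193)/(-917 + 41251) = 5435/40334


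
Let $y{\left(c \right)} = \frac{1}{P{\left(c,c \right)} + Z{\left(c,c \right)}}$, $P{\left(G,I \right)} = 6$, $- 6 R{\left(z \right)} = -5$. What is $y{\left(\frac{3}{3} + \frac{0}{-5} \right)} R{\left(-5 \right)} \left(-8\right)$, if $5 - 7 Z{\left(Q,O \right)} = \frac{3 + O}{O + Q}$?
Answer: $- \frac{28}{27} \approx -1.037$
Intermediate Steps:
$R{\left(z \right)} = \frac{5}{6}$ ($R{\left(z \right)} = \left(- \frac{1}{6}\right) \left(-5\right) = \frac{5}{6}$)
$Z{\left(Q,O \right)} = \frac{5}{7} - \frac{3 + O}{7 \left(O + Q\right)}$ ($Z{\left(Q,O \right)} = \frac{5}{7} - \frac{\left(3 + O\right) \frac{1}{O + Q}}{7} = \frac{5}{7} - \frac{\frac{1}{O + Q} \left(3 + O\right)}{7} = \frac{5}{7} - \frac{3 + O}{7 \left(O + Q\right)}$)
$y{\left(c \right)} = \frac{1}{6 + \frac{-3 + 9 c}{14 c}}$ ($y{\left(c \right)} = \frac{1}{6 + \frac{-3 + 4 c + 5 c}{7 \left(c + c\right)}} = \frac{1}{6 + \frac{-3 + 9 c}{7 \cdot 2 c}} = \frac{1}{6 + \frac{\frac{1}{2 c} \left(-3 + 9 c\right)}{7}} = \frac{1}{6 + \frac{-3 + 9 c}{14 c}}$)
$y{\left(\frac{3}{3} + \frac{0}{-5} \right)} R{\left(-5 \right)} \left(-8\right) = \frac{14 \left(\frac{3}{3} + \frac{0}{-5}\right)}{3 \left(-1 + 31 \left(\frac{3}{3} + \frac{0}{-5}\right)\right)} \frac{5}{6} \left(-8\right) = \frac{14 \left(3 \cdot \frac{1}{3} + 0 \left(- \frac{1}{5}\right)\right)}{3 \left(-1 + 31 \left(3 \cdot \frac{1}{3} + 0 \left(- \frac{1}{5}\right)\right)\right)} \frac{5}{6} \left(-8\right) = \frac{14 \left(1 + 0\right)}{3 \left(-1 + 31 \left(1 + 0\right)\right)} \frac{5}{6} \left(-8\right) = \frac{14}{3} \cdot 1 \frac{1}{-1 + 31 \cdot 1} \cdot \frac{5}{6} \left(-8\right) = \frac{14}{3} \cdot 1 \frac{1}{-1 + 31} \cdot \frac{5}{6} \left(-8\right) = \frac{14}{3} \cdot 1 \cdot \frac{1}{30} \cdot \frac{5}{6} \left(-8\right) = \frac{7}{45} \cdot \frac{5}{6} \left(-8\right) = \frac{7}{54} \left(-8\right) = - \frac{28}{27}$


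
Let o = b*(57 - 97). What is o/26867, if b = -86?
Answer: 3440/26867 ≈ 0.12804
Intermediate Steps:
o = 3440 (o = -86*(57 - 97) = -86*(-40) = 3440)
o/26867 = 3440/26867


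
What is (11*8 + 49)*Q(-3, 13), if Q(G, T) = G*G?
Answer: 1233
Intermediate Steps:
Q(G, T) = G²
(11*8 + 49)*Q(-3, 13) = (11*8 + 49)*(-3)² = (88 + 49)*9 = 137*9 = 1233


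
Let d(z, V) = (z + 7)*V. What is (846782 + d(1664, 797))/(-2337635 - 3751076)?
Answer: -2178569/6088711 ≈ -0.35780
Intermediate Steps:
d(z, V) = V*(7 + z) (d(z, V) = (7 + z)*V = V*(7 + z))
(846782 + d(1664, 797))/(-2337635 - 3751076) = (846782 + 797*(7 + 1664))/(-2337635 - 3751076) = (846782 + 797*1671)/(-6088711) = (846782 + 1331787)*(-1/6088711) = 2178569*(-1/6088711) = -2178569/6088711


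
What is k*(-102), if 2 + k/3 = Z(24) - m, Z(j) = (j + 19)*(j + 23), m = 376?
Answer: -502758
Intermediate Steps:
Z(j) = (19 + j)*(23 + j)
k = 4929 (k = -6 + 3*((437 + 24**2 + 42*24) - 1*376) = -6 + 3*((437 + 576 + 1008) - 376) = -6 + 3*(2021 - 376) = -6 + 3*1645 = -6 + 4935 = 4929)
k*(-102) = 4929*(-102) = -502758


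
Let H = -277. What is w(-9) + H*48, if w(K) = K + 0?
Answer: -13305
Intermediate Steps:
w(K) = K
w(-9) + H*48 = -9 - 277*48 = -9 - 13296 = -13305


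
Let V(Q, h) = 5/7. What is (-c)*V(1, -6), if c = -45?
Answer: 225/7 ≈ 32.143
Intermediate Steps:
V(Q, h) = 5/7 (V(Q, h) = 5*(⅐) = 5/7)
(-c)*V(1, -6) = -1*(-45)*(5/7) = 45*(5/7) = 225/7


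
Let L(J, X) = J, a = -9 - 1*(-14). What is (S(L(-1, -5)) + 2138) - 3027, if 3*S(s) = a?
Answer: -2662/3 ≈ -887.33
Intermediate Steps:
a = 5 (a = -9 + 14 = 5)
S(s) = 5/3 (S(s) = (⅓)*5 = 5/3)
(S(L(-1, -5)) + 2138) - 3027 = (5/3 + 2138) - 3027 = 6419/3 - 3027 = -2662/3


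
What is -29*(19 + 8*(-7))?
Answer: 1073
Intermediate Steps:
-29*(19 + 8*(-7)) = -29*(19 - 56) = -29*(-37) = 1073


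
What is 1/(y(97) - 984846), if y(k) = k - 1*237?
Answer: -1/984986 ≈ -1.0152e-6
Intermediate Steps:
y(k) = -237 + k (y(k) = k - 237 = -237 + k)
1/(y(97) - 984846) = 1/((-237 + 97) - 984846) = 1/(-140 - 984846) = 1/(-984986) = -1/984986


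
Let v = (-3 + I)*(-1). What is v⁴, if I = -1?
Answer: 256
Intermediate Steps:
v = 4 (v = (-3 - 1)*(-1) = -4*(-1) = 4)
v⁴ = 4⁴ = 256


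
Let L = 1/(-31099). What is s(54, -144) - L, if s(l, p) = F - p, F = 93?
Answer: 7370464/31099 ≈ 237.00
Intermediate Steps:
s(l, p) = 93 - p
L = -1/31099 ≈ -3.2155e-5
s(54, -144) - L = (93 - 1*(-144)) - 1*(-1/31099) = (93 + 144) + 1/31099 = 237 + 1/31099 = 7370464/31099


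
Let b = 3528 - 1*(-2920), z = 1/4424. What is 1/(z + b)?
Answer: 4424/28525953 ≈ 0.00015509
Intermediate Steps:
z = 1/4424 ≈ 0.00022604
b = 6448 (b = 3528 + 2920 = 6448)
1/(z + b) = 1/(1/4424 + 6448) = 1/(28525953/4424) = 4424/28525953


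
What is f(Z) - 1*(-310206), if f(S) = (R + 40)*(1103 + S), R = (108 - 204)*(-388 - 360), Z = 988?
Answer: 150544374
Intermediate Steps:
R = 71808 (R = -96*(-748) = 71808)
f(S) = 79248344 + 71848*S (f(S) = (71808 + 40)*(1103 + S) = 71848*(1103 + S) = 79248344 + 71848*S)
f(Z) - 1*(-310206) = (79248344 + 71848*988) - 1*(-310206) = (79248344 + 70985824) + 310206 = 150234168 + 310206 = 150544374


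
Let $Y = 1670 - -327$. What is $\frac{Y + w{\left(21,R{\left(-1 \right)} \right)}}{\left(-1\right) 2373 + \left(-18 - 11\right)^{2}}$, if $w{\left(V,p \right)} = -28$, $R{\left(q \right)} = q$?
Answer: $- \frac{1969}{1532} \approx -1.2852$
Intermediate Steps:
$Y = 1997$ ($Y = 1670 + 327 = 1997$)
$\frac{Y + w{\left(21,R{\left(-1 \right)} \right)}}{\left(-1\right) 2373 + \left(-18 - 11\right)^{2}} = \frac{1997 - 28}{\left(-1\right) 2373 + \left(-18 - 11\right)^{2}} = \frac{1969}{-2373 + \left(-29\right)^{2}} = \frac{1969}{-2373 + 841} = \frac{1969}{-1532} = 1969 \left(- \frac{1}{1532}\right) = - \frac{1969}{1532}$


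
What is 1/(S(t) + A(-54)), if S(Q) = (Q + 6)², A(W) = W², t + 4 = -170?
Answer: 1/31140 ≈ 3.2113e-5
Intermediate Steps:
t = -174 (t = -4 - 170 = -174)
S(Q) = (6 + Q)²
1/(S(t) + A(-54)) = 1/((6 - 174)² + (-54)²) = 1/((-168)² + 2916) = 1/(28224 + 2916) = 1/31140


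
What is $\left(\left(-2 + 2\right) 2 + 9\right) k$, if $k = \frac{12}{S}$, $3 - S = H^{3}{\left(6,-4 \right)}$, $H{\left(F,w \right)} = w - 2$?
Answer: $\frac{36}{73} \approx 0.49315$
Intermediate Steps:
$H{\left(F,w \right)} = -2 + w$ ($H{\left(F,w \right)} = w - 2 = -2 + w$)
$S = 219$ ($S = 3 - \left(-2 - 4\right)^{3} = 3 - \left(-6\right)^{3} = 3 - -216 = 3 + 216 = 219$)
$k = \frac{4}{73}$ ($k = \frac{12}{219} = 12 \cdot \frac{1}{219} = \frac{4}{73} \approx 0.054795$)
$\left(\left(-2 + 2\right) 2 + 9\right) k = \left(\left(-2 + 2\right) 2 + 9\right) \frac{4}{73} = \left(0 \cdot 2 + 9\right) \frac{4}{73} = \left(0 + 9\right) \frac{4}{73} = 9 \cdot \frac{4}{73} = \frac{36}{73}$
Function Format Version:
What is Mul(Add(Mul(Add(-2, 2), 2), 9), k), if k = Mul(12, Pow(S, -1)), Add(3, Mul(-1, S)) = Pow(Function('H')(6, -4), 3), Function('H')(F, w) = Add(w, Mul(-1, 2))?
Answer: Rational(36, 73) ≈ 0.49315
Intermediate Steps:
Function('H')(F, w) = Add(-2, w) (Function('H')(F, w) = Add(w, -2) = Add(-2, w))
S = 219 (S = Add(3, Mul(-1, Pow(Add(-2, -4), 3))) = Add(3, Mul(-1, Pow(-6, 3))) = Add(3, Mul(-1, -216)) = Add(3, 216) = 219)
k = Rational(4, 73) (k = Mul(12, Pow(219, -1)) = Mul(12, Rational(1, 219)) = Rational(4, 73) ≈ 0.054795)
Mul(Add(Mul(Add(-2, 2), 2), 9), k) = Mul(Add(Mul(Add(-2, 2), 2), 9), Rational(4, 73)) = Mul(Add(Mul(0, 2), 9), Rational(4, 73)) = Mul(Add(0, 9), Rational(4, 73)) = Mul(9, Rational(4, 73)) = Rational(36, 73)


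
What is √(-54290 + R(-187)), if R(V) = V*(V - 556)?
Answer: √84651 ≈ 290.95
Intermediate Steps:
R(V) = V*(-556 + V)
√(-54290 + R(-187)) = √(-54290 - 187*(-556 - 187)) = √(-54290 - 187*(-743)) = √(-54290 + 138941) = √84651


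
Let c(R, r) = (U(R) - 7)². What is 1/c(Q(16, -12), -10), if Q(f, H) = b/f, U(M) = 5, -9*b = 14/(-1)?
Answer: ¼ ≈ 0.25000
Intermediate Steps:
b = 14/9 (b = -14/(9*(-1)) = -14*(-1)/9 = -⅑*(-14) = 14/9 ≈ 1.5556)
Q(f, H) = 14/(9*f)
c(R, r) = 4 (c(R, r) = (5 - 7)² = (-2)² = 4)
1/c(Q(16, -12), -10) = 1/4 = ¼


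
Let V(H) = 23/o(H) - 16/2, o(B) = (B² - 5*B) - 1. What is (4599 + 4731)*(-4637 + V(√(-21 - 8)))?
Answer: 1866*(-23225*√29 + 139373*I)/(√29 - 6*I) ≈ -4.3342e+7 + 3555.7*I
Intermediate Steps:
o(B) = -1 + B² - 5*B
V(H) = -8 + 23/(-1 + H² - 5*H) (V(H) = 23/(-1 + H² - 5*H) - 16/2 = 23/(-1 + H² - 5*H) - 16*½ = 23/(-1 + H² - 5*H) - 8 = -8 + 23/(-1 + H² - 5*H))
(4599 + 4731)*(-4637 + V(√(-21 - 8))) = (4599 + 4731)*(-4637 + (-31 - 40*√(-21 - 8) + 8*(√(-21 - 8))²)/(1 - (√(-21 - 8))² + 5*√(-21 - 8))) = 9330*(-4637 + (-31 - 40*I*√29 + 8*(√(-29))²)/(1 - (√(-29))² + 5*√(-29))) = 9330*(-4637 + (-31 - 40*I*√29 + 8*(I*√29)²)/(1 - (I*√29)² + 5*(I*√29))) = 9330*(-4637 + (-31 - 40*I*√29 + 8*(-29))/(1 - 1*(-29) + 5*I*√29)) = 9330*(-4637 + (-31 - 40*I*√29 - 232)/(1 + 29 + 5*I*√29)) = 9330*(-4637 + (-263 - 40*I*√29)/(30 + 5*I*√29)) = -43263210 + 9330*(-263 - 40*I*√29)/(30 + 5*I*√29)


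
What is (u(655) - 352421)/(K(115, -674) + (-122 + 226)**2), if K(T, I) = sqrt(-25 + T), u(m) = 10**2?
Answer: -1905351968/58492883 + 1056963*sqrt(10)/116985766 ≈ -32.546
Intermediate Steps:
u(m) = 100
(u(655) - 352421)/(K(115, -674) + (-122 + 226)**2) = (100 - 352421)/(sqrt(-25 + 115) + (-122 + 226)**2) = -352321/(sqrt(90) + 104**2) = -352321/(3*sqrt(10) + 10816) = -352321/(10816 + 3*sqrt(10))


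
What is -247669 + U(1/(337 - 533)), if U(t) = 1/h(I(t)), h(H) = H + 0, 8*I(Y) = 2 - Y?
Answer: -97332349/393 ≈ -2.4767e+5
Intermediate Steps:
I(Y) = ¼ - Y/8 (I(Y) = (2 - Y)/8 = ¼ - Y/8)
h(H) = H
U(t) = 1/(¼ - t/8)
-247669 + U(1/(337 - 533)) = -247669 - 8/(-2 + 1/(337 - 533)) = -247669 - 8/(-2 + 1/(-196)) = -247669 - 8/(-2 - 1/196) = -247669 - 8/(-393/196) = -247669 - 8*(-196/393) = -247669 + 1568/393 = -97332349/393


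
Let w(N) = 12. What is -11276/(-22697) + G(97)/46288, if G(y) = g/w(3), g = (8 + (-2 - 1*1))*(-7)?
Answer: 6262527461/12607184832 ≈ 0.49674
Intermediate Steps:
g = -35 (g = (8 + (-2 - 1))*(-7) = (8 - 3)*(-7) = 5*(-7) = -35)
G(y) = -35/12
-11276/(-22697) + G(97)/46288 = -11276/(-22697) - 35/12/46288 = -11276*(-1/22697) - 35/12*1/46288 = 11276/22697 - 35/555456 = 6262527461/12607184832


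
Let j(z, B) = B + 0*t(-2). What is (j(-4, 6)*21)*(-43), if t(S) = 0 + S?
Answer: -5418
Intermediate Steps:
t(S) = S
j(z, B) = B (j(z, B) = B + 0*(-2) = B + 0 = B)
(j(-4, 6)*21)*(-43) = (6*21)*(-43) = 126*(-43) = -5418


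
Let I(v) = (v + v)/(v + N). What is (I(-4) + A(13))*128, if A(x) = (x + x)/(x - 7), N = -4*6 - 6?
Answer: 29824/51 ≈ 584.78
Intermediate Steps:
N = -30 (N = -24 - 6 = -30)
A(x) = 2*x/(-7 + x) (A(x) = (2*x)/(-7 + x) = 2*x/(-7 + x))
I(v) = 2*v/(-30 + v) (I(v) = (v + v)/(v - 30) = (2*v)/(-30 + v) = 2*v/(-30 + v))
(I(-4) + A(13))*128 = (2*(-4)/(-30 - 4) + 2*13/(-7 + 13))*128 = (2*(-4)/(-34) + 2*13/6)*128 = (2*(-4)*(-1/34) + 2*13*(⅙))*128 = (4/17 + 13/3)*128 = (233/51)*128 = 29824/51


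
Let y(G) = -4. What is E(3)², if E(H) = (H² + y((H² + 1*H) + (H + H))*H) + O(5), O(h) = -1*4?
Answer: 49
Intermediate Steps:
O(h) = -4
E(H) = -4 + H² - 4*H (E(H) = (H² - 4*H) - 4 = -4 + H² - 4*H)
E(3)² = (-4 + 3² - 4*3)² = (-4 + 9 - 12)² = (-7)² = 49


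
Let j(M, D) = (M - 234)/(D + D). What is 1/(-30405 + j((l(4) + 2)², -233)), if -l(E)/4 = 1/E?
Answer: -2/60809 ≈ -3.2890e-5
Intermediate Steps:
l(E) = -4/E
j(M, D) = (-234 + M)/(2*D) (j(M, D) = (-234 + M)/((2*D)) = (-234 + M)*(1/(2*D)) = (-234 + M)/(2*D))
1/(-30405 + j((l(4) + 2)², -233)) = 1/(-30405 + (½)*(-234 + (-4/4 + 2)²)/(-233)) = 1/(-30405 + (½)*(-1/233)*(-234 + (-4*¼ + 2)²)) = 1/(-30405 + (½)*(-1/233)*(-234 + (-1 + 2)²)) = 1/(-30405 + (½)*(-1/233)*(-234 + 1²)) = 1/(-30405 + (½)*(-1/233)*(-234 + 1)) = 1/(-30405 + (½)*(-1/233)*(-233)) = 1/(-30405 + ½) = 1/(-60809/2) = -2/60809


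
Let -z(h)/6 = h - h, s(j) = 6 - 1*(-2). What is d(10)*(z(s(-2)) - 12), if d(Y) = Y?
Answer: -120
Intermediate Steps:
s(j) = 8 (s(j) = 6 + 2 = 8)
z(h) = 0 (z(h) = -6*(h - h) = -6*0 = 0)
d(10)*(z(s(-2)) - 12) = 10*(0 - 12) = 10*(-12) = -120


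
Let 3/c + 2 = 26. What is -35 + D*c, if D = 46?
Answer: -117/4 ≈ -29.250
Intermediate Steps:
c = 1/8 (c = 3/(-2 + 26) = 3/24 = 3*(1/24) = 1/8 ≈ 0.12500)
-35 + D*c = -35 + 46*(1/8) = -35 + 23/4 = -117/4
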